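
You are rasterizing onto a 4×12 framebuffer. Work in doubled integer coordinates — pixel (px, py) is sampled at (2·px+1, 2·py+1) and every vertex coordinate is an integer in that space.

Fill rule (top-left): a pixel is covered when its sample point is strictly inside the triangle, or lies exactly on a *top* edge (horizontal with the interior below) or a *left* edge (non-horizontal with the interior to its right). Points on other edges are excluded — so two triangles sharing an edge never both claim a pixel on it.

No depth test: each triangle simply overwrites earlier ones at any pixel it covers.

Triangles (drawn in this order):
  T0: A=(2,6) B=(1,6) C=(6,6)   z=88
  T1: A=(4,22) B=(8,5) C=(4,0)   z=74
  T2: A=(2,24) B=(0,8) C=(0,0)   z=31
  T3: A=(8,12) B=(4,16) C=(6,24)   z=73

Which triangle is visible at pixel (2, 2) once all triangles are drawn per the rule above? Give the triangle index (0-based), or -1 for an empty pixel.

T0:
  degenerate (2·area = 0) — covers nothing
T1:
  2·area = 88  (B↔C swapped to make it positive)
  edge (4, 22)→(4, 0): d=(0,-22) top-left  bias=+0
  edge (4, 0)→(8, 5): d=(4,5) right/bottom  bias=-1
  edge (8, 5)→(4, 22): d=(-4,17) right/bottom  bias=-1
    (2,1)@(5, 3): e=[22,7,59] → #
    (3,1)@(7, 3): e=[66,-3,25] → ·
    (2,2)@(5, 5): e=[22,15,51] → #
    (3,2)@(7, 5): e=[66,5,17] → #
    (2,3)@(5, 7): e=[22,23,43] → #
    (2,4)@(5, 9): e=[22,31,35] → #
    (2,5)@(5, 11): e=[22,39,27] → #
    (3,5)@(7, 11): e=[66,29,-7] → ·
    (2,6)@(5, 13): e=[22,47,19] → #
    (3,6)@(7, 13): e=[66,37,-15] → ·
    (2,7)@(5, 15): e=[22,55,11] → #
    (3,7)@(7, 15): e=[66,45,-23] → ·
  covered (11 px):
    · · · ·
    · · # ·
    · · # #
    · · # #
    · · # #
    · · # ·
    · · # ·
    · · # ·
    · · # ·
    · · · ·
    · · · ·
    · · · ·
T2:
  2·area = 16
  edge (2, 24)→(0, 8): d=(-2,-16) top-left  bias=+0
  edge (0, 8)→(0, 0): d=(0,-8) top-left  bias=+0
  edge (0, 0)→(2, 24): d=(2,24) right/bottom  bias=-1
    (0,6)@(1, 13): e=[6,8,2] → #
    (1,6)@(3, 13): e=[38,24,-46] → ·
    (0,7)@(1, 15): e=[2,8,6] → #
    (1,7)@(3, 15): e=[34,24,-42] → ·
    (0,8)@(1, 17): e=[-2,8,10] → ·
  covered (2 px):
    · · · ·
    · · · ·
    · · · ·
    · · · ·
    · · · ·
    · · · ·
    # · · ·
    # · · ·
    · · · ·
    · · · ·
    · · · ·
    · · · ·
T3:
  2·area = 40  (B↔C swapped to make it positive)
  edge (8, 12)→(6, 24): d=(-2,12) right/bottom  bias=-1
  edge (6, 24)→(4, 16): d=(-2,-8) top-left  bias=+0
  edge (4, 16)→(8, 12): d=(4,-4) top-left  bias=+0
    (3,6)@(7, 13): e=[10,30,0] → #  [on edge]
    (2,7)@(5, 15): e=[30,10,0] → #  [on edge]
    (1,8)@(3, 17): e=[50,-10,0] → ·  [on edge]
    (2,8)@(5, 17): e=[26,6,8] → #
    (0,9)@(1, 19): e=[70,-30,0] → ·  [on edge]
    (2,9)@(5, 19): e=[22,2,16] → #
    (3,9)@(7, 19): e=[-2,18,24] → ·
    (2,10)@(5, 21): e=[18,-2,24] → ·
  covered (6 px):
    · · · ·
    · · · ·
    · · · ·
    · · · ·
    · · · ·
    · · · ·
    · · · #
    · · # #
    · · # #
    · · # ·
    · · · ·
    · · · ·

Z-buffer (winner per pixel, '.' = empty):
  . . . .
  . . 1 .
  . . 1 1
  . . 1 1
  . . 1 1
  . . 1 .
  2 . 1 3
  2 . 3 3
  . . 3 3
  . . 3 .
  . . . .
  . . . .

Final: 1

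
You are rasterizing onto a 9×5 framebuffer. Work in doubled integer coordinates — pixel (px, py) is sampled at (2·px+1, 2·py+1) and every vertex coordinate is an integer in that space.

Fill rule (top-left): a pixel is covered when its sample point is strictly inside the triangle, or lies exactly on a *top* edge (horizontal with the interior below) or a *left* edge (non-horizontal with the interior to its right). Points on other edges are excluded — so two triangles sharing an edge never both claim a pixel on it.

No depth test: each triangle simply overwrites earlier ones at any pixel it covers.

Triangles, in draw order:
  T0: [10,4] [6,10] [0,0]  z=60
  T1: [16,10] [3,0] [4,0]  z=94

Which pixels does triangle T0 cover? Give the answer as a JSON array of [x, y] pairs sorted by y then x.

T0:
  2·area = 76
  edge (10, 4)→(6, 10): d=(-4,6) right/bottom  bias=-1
  edge (6, 10)→(0, 0): d=(-6,-10) top-left  bias=+0
  edge (0, 0)→(10, 4): d=(10,4) right/bottom  bias=-1
    (0,0)@(1, 1): e=[66,4,6] → X
    (1,0)@(3, 1): e=[54,24,-2] → .
    (0,1)@(1, 3): e=[58,-8,26] → .
    (1,1)@(3, 3): e=[46,12,18] → X
    (2,1)@(5, 3): e=[34,32,10] → X
    (3,1)@(7, 3): e=[22,52,2] → X
    (4,1)@(9, 3): e=[10,72,-6] → .
    (1,2)@(3, 5): e=[38,0,38] → X  [on edge]
    (4,2)@(9, 5): e=[2,60,14] → X
    (5,2)@(11, 5): e=[-10,80,6] → .
    (1,3)@(3, 7): e=[30,-12,58] → .
    (2,3)@(5, 7): e=[18,8,50] → X
  covered (10 px):
    X . . . . . . . .
    . X X X . . . . .
    . X X X X . . . .
    . . X X . . . . .
    . . . . . . . . .
T1:
  2·area = 10
  edge (16, 10)→(3, 0): d=(-13,-10) top-left  bias=+0
  edge (3, 0)→(4, 0): d=(1,0) top-left  bias=+0
  edge (4, 0)→(16, 10): d=(12,10) right/bottom  bias=-1
    (2,0)@(5, 1): e=[7,1,2] → X
    (3,0)@(7, 1): e=[27,1,-18] → .
    (2,1)@(5, 3): e=[-19,3,26] → .
    (3,1)@(7, 3): e=[1,3,6] → X
    (4,1)@(9, 3): e=[21,3,-14] → .
    (3,2)@(7, 5): e=[-25,5,30] → .
  covered (2 px):
    . . X . . . . . .
    . . . X . . . . .
    . . . . . . . . .
    . . . . . . . . .
    . . . . . . . . .

Result: [[0,0],[1,1],[2,1],[3,1],[1,2],[2,2],[3,2],[4,2],[2,3],[3,3]]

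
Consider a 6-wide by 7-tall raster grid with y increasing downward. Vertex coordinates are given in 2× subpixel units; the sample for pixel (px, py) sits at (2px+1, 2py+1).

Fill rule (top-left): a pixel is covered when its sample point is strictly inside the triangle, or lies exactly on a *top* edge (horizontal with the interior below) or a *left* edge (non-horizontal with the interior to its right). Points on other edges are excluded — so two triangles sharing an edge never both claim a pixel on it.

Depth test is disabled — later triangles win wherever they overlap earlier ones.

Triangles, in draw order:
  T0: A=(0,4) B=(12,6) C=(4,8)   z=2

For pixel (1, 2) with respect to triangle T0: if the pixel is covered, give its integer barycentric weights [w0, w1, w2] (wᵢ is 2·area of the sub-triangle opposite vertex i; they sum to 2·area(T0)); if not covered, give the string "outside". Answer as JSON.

T0:
  2·area = 40
  edge (0, 4)→(12, 6): d=(12,2) right/bottom  bias=-1
  edge (12, 6)→(4, 8): d=(-8,2) right/bottom  bias=-1
  edge (4, 8)→(0, 4): d=(-4,-4) top-left  bias=+0
    (0,2)@(1, 5): e=[10,30,0] → #  [on edge]
    (1,2)@(3, 5): e=[6,26,8] → #
    (2,2)@(5, 5): e=[2,22,16] → #
    (3,2)@(7, 5): e=[-2,18,24] → ·
    (0,3)@(1, 7): e=[34,14,-8] → ·
    (1,3)@(3, 7): e=[30,10,0] → #  [on edge]
    (3,3)@(7, 7): e=[22,2,16] → #
    (4,3)@(9, 7): e=[18,-2,24] → ·
    (1,4)@(3, 9): e=[54,-6,-8] → ·
    (2,4)@(5, 9): e=[50,-10,0] → ·  [on edge]
    (3,4)@(7, 9): e=[46,-14,8] → ·
    (3,5)@(7, 11): e=[70,-30,0] → ·  [on edge]
    (4,6)@(9, 13): e=[90,-50,0] → ·  [on edge]
  covered (6 px):
    · · · · · ·
    · · · · · ·
    # # # · · ·
    · # # # · ·
    · · · · · ·
    · · · · · ·
    · · · · · ·

Answer: [26,8,6]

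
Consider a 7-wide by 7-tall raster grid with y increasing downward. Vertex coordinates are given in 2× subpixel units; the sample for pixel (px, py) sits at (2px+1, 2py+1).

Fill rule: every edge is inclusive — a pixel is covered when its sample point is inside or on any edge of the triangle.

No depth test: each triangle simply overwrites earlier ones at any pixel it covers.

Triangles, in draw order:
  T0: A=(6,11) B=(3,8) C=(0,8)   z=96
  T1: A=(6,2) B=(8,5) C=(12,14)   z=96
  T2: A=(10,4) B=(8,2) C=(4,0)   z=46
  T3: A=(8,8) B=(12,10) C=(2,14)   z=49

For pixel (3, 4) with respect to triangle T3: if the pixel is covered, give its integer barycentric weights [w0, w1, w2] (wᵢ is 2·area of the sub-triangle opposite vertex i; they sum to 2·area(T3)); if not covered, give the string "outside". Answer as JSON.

T0:
  2·area = 9  (B↔C swapped to make it positive)
  edge (6, 11)→(0, 8): d=(-6,-3) inclusive
  edge (0, 8)→(3, 8): d=(3,0) inclusive
  edge (3, 8)→(6, 11): d=(3,3) inclusive
    (1,4)@(3, 9): e=[3,3,3] → #
    (2,4)@(5, 9): e=[9,3,-3] → ·
    (1,5)@(3, 11): e=[-9,9,9] → ·
  covered (1 px):
    · · · · · · ·
    · · · · · · ·
    · · · · · · ·
    · · · · · · ·
    · # · · · · ·
    · · · · · · ·
    · · · · · · ·
T1:
  2·area = 6
  edge (6, 2)→(8, 5): d=(2,3) inclusive
  edge (8, 5)→(12, 14): d=(4,9) inclusive
  edge (12, 14)→(6, 2): d=(-6,-12) inclusive
  covered (0 px):
    · · · · · · ·
    · · · · · · ·
    · · · · · · ·
    · · · · · · ·
    · · · · · · ·
    · · · · · · ·
    · · · · · · ·
T2:
  2·area = 4  (B↔C swapped to make it positive)
  edge (10, 4)→(4, 0): d=(-6,-4) inclusive
  edge (4, 0)→(8, 2): d=(4,2) inclusive
  edge (8, 2)→(10, 4): d=(2,2) inclusive
    (3,0)@(7, 1): e=[6,-2,0] → ·  [on edge]
    (4,1)@(9, 3): e=[2,2,0] → #  [on edge]
    (5,1)@(11, 3): e=[10,-2,-4] → ·
    (4,2)@(9, 5): e=[-10,10,4] → ·
    (5,2)@(11, 5): e=[-2,6,0] → ·  [on edge]
    (6,3)@(13, 7): e=[-6,10,0] → ·  [on edge]
  covered (1 px):
    · · · · · · ·
    · · · · # · ·
    · · · · · · ·
    · · · · · · ·
    · · · · · · ·
    · · · · · · ·
    · · · · · · ·
T3:
  2·area = 36
  edge (8, 8)→(12, 10): d=(4,2) inclusive
  edge (12, 10)→(2, 14): d=(-10,4) inclusive
  edge (2, 14)→(8, 8): d=(6,-6) inclusive
    (6,1)@(13, 3): e=[-30,66,0] → ·  [on edge]
    (5,2)@(11, 5): e=[-18,54,0] → ·  [on edge]
    (4,3)@(9, 7): e=[-6,42,0] → ·  [on edge]
    (3,4)@(7, 9): e=[6,30,0] → #  [on edge]
    (4,4)@(9, 9): e=[2,22,12] → #
    (5,4)@(11, 9): e=[-2,14,24] → ·
    (2,5)@(5, 11): e=[18,18,0] → #  [on edge]
    (5,5)@(11, 11): e=[6,-6,36] → ·
    (1,6)@(3, 13): e=[30,6,0] → #  [on edge]
    (2,6)@(5, 13): e=[26,-2,12] → ·
    (3,6)@(7, 13): e=[22,-10,24] → ·
    (4,6)@(9, 13): e=[18,-18,36] → ·
  covered (6 px):
    · · · · · · ·
    · · · · · · ·
    · · · · · · ·
    · · · · · · ·
    · · · # # · ·
    · · # # # · ·
    · # · · · · ·

Answer: [30,0,6]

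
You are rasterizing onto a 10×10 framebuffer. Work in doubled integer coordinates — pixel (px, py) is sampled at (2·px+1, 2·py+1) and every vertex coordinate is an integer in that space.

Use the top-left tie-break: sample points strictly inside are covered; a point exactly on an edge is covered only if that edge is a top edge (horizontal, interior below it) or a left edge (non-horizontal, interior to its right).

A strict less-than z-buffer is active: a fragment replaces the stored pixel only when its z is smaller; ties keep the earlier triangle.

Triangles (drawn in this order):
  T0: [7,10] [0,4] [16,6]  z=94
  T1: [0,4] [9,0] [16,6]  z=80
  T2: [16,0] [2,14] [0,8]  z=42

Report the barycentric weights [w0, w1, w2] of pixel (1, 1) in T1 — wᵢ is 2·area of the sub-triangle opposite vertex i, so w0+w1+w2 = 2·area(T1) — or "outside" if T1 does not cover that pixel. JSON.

T0:
  2·area = 82
  edge (7, 10)→(0, 4): d=(-7,-6) top-left  bias=+0
  edge (0, 4)→(16, 6): d=(16,2) right/bottom  bias=-1
  edge (16, 6)→(7, 10): d=(-9,4) right/bottom  bias=-1
    (1,2)@(3, 5): e=[11,10,61] → X
    (2,2)@(5, 5): e=[23,6,53] → X
    (3,2)@(7, 5): e=[35,2,45] → X
    (4,2)@(9, 5): e=[47,-2,37] → .
    (1,3)@(3, 7): e=[-3,42,43] → .
    (2,3)@(5, 7): e=[9,38,35] → X
    (4,3)@(9, 7): e=[33,30,19] → X
    (5,3)@(11, 7): e=[45,26,11] → X
    (6,3)@(13, 7): e=[57,22,3] → X
    (7,3)@(15, 7): e=[69,18,-5] → .
    (2,4)@(5, 9): e=[-5,70,17] → .
    (3,4)@(7, 9): e=[7,66,9] → X
  covered (10 px):
    . . . . . . . . . .
    . . . . . . . . . .
    . X X X . . . . . .
    . . X X X X X . . .
    . . . X X . . . . .
    . . . . . . . . . .
    . . . . . . . . . .
    . . . . . . . . . .
    . . . . . . . . . .
    . . . . . . . . . .
T1:
  2·area = 82
  edge (0, 4)→(9, 0): d=(9,-4) top-left  bias=+0
  edge (9, 0)→(16, 6): d=(7,6) right/bottom  bias=-1
  edge (16, 6)→(0, 4): d=(-16,-2) top-left  bias=+0
    (3,0)@(7, 1): e=[1,19,62] → X
    (4,0)@(9, 1): e=[9,7,66] → X
    (5,0)@(11, 1): e=[17,-5,70] → .
    (1,1)@(3, 3): e=[3,57,22] → X
    (2,1)@(5, 3): e=[11,45,26] → X
    (5,1)@(11, 3): e=[35,9,38] → X
    (6,1)@(13, 3): e=[43,-3,42] → .
    (1,2)@(3, 5): e=[21,71,-10] → .
    (2,2)@(5, 5): e=[29,59,-6] → .
    (3,2)@(7, 5): e=[37,47,-2] → .
    (4,2)@(9, 5): e=[45,35,2] → X
    (6,2)@(13, 5): e=[61,11,10] → X
  covered (10 px):
    . . . X X . . . . .
    . X X X X X . . . .
    . . . . X X X . . .
    . . . . . . . . . .
    . . . . . . . . . .
    . . . . . . . . . .
    . . . . . . . . . .
    . . . . . . . . . .
    . . . . . . . . . .
    . . . . . . . . . .
T2:
  2·area = 112
  edge (16, 0)→(2, 14): d=(-14,14) right/bottom  bias=-1
  edge (2, 14)→(0, 8): d=(-2,-6) top-left  bias=+0
  edge (0, 8)→(16, 0): d=(16,-8) top-left  bias=+0
    (7,0)@(15, 1): e=[0,104,8] → .  [on edge]
    (5,1)@(11, 3): e=[28,76,8] → X
    (6,1)@(13, 3): e=[0,88,24] → .  [on edge]
    (3,2)@(7, 5): e=[56,48,8] → X
    (4,2)@(9, 5): e=[28,60,24] → X
    (5,2)@(11, 5): e=[0,72,40] → .  [on edge]
    (1,3)@(3, 7): e=[84,20,8] → X
    (2,3)@(5, 7): e=[56,32,24] → X
    (4,3)@(9, 7): e=[0,56,56] → .  [on edge]
    (0,4)@(1, 9): e=[84,4,24] → X
    (3,4)@(7, 9): e=[0,40,72] → .  [on edge]
    (0,5)@(1, 11): e=[56,0,56] → X  [on edge]
    (2,5)@(5, 11): e=[0,24,88] → .  [on edge]
    (1,6)@(3, 13): e=[0,8,104] → .  [on edge]
    (0,7)@(1, 15): e=[0,-8,120] → .  [on edge]
    (1,8)@(3, 17): e=[-56,0,168] → .  [on edge]
  covered (11 px):
    . . . . . . . . . .
    . . . . . X . . . .
    . . . X X . . . . .
    . X X X . . . . . .
    X X X . . . . . . .
    X X . . . . . . . .
    . . . . . . . . . .
    . . . . . . . . . .
    . . . . . . . . . .
    . . . . . . . . . .

Result: [57,22,3]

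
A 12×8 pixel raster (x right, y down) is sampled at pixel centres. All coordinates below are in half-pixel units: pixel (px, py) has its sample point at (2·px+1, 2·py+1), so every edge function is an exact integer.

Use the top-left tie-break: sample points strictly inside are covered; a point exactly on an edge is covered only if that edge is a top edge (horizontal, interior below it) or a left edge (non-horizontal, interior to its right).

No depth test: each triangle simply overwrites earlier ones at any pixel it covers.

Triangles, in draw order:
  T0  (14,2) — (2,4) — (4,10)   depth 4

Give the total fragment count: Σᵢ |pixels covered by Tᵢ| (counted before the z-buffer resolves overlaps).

T0:
  2·area = 76  (B↔C swapped to make it positive)
  edge (14, 2)→(4, 10): d=(-10,8) right/bottom  bias=-1
  edge (4, 10)→(2, 4): d=(-2,-6) top-left  bias=+0
  edge (2, 4)→(14, 2): d=(12,-2) top-left  bias=+0
    (0,0)@(1, 1): e=[114,0,-38] → ·  [on edge]
    (4,1)@(9, 3): e=[30,44,2] → █
    (5,1)@(11, 3): e=[14,56,6] → █
    (6,1)@(13, 3): e=[-2,68,10] → ·
    (1,2)@(3, 5): e=[58,4,14] → █
    (2,2)@(5, 5): e=[42,16,18] → █
    (3,2)@(7, 5): e=[26,28,22] → █
    (5,2)@(11, 5): e=[-6,52,30] → ·
    (1,3)@(3, 7): e=[38,0,38] → █  [on edge]
    (4,3)@(9, 7): e=[-10,36,50] → ·
    (1,4)@(3, 9): e=[18,-4,62] → ·
    (2,4)@(5, 9): e=[2,8,66] → █
    (2,6)@(5, 13): e=[-38,0,114] → ·  [on edge]
  covered (10 px):
    · · · · · · · · · · · ·
    · · · · █ █ · · · · · ·
    · █ █ █ █ · · · · · · ·
    · █ █ █ · · · · · · · ·
    · · █ · · · · · · · · ·
    · · · · · · · · · · · ·
    · · · · · · · · · · · ·
    · · · · · · · · · · · ·

Answer: 10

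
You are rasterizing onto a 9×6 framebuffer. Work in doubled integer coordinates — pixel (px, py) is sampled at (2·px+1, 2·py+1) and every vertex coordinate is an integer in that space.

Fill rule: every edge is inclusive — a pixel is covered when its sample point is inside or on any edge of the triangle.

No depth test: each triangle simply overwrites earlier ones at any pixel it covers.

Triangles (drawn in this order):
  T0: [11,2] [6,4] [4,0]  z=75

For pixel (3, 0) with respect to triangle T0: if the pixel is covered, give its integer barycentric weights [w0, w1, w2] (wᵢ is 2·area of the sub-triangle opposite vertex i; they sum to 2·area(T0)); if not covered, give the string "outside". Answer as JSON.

T0:
  2·area = 24
  edge (11, 2)→(6, 4): d=(-5,2) inclusive
  edge (6, 4)→(4, 0): d=(-2,-4) inclusive
  edge (4, 0)→(11, 2): d=(7,2) inclusive
    (2,0)@(5, 1): e=[17,2,5] → X
    (3,0)@(7, 1): e=[13,10,1] → X
    (4,0)@(9, 1): e=[9,18,-3] → .
    (2,1)@(5, 3): e=[7,-2,19] → .
    (3,1)@(7, 3): e=[3,6,15] → X
    (4,1)@(9, 3): e=[-1,14,11] → .
    (3,2)@(7, 5): e=[-7,2,29] → .
  covered (3 px):
    . . X X . . . . .
    . . . X . . . . .
    . . . . . . . . .
    . . . . . . . . .
    . . . . . . . . .
    . . . . . . . . .

Result: [10,1,13]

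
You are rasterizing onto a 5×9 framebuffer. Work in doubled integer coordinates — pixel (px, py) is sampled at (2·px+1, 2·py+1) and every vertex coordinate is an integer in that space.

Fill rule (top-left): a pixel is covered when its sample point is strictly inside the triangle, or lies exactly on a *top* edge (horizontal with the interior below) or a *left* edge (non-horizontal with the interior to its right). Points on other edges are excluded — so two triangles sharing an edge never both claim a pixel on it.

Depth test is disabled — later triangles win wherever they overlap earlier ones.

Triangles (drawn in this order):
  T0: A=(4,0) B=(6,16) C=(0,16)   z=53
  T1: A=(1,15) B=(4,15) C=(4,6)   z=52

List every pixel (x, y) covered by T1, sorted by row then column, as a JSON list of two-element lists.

T0:
  2·area = 96
  edge (4, 0)→(6, 16): d=(2,16) right/bottom  bias=-1
  edge (6, 16)→(0, 16): d=(-6,0) right/bottom  bias=-1
  edge (0, 16)→(4, 0): d=(4,-16) top-left  bias=+0
    (1,2)@(3, 5): e=[26,66,4] → █
    (2,2)@(5, 5): e=[-6,66,36] → ·
    (1,3)@(3, 7): e=[30,54,12] → █
    (2,3)@(5, 7): e=[-2,54,44] → ·
    (1,4)@(3, 9): e=[34,42,20] → █
    (2,4)@(5, 9): e=[2,42,52] → █
    (3,4)@(7, 9): e=[-30,42,84] → ·
    (1,5)@(3, 11): e=[38,30,28] → █
    (3,5)@(7, 11): e=[-26,30,92] → ·
    (0,6)@(1, 13): e=[74,18,4] → █
    (3,6)@(7, 13): e=[-22,18,100] → ·
    (0,7)@(1, 15): e=[78,6,12] → █
  covered (12 px):
    · · · · ·
    · · · · ·
    · █ · · ·
    · █ · · ·
    · █ █ · ·
    · █ █ · ·
    █ █ █ · ·
    █ █ █ · ·
    · · · · ·
T1:
  2·area = 27  (B↔C swapped to make it positive)
  edge (1, 15)→(4, 6): d=(3,-9) top-left  bias=+0
  edge (4, 6)→(4, 15): d=(0,9) right/bottom  bias=-1
  edge (4, 15)→(1, 15): d=(-3,0) right/bottom  bias=-1
    (2,1)@(5, 3): e=[0,-9,36] → ·  [on edge]
    (1,4)@(3, 9): e=[0,9,18] → █  [on edge]
    (2,4)@(5, 9): e=[18,-9,18] → ·
    (1,5)@(3, 11): e=[6,9,12] → █
    (2,5)@(5, 11): e=[24,-9,12] → ·
    (1,6)@(3, 13): e=[12,9,6] → █
    (2,6)@(5, 13): e=[30,-9,6] → ·
    (0,7)@(1, 15): e=[0,27,0] → ·  [on edge]
    (1,7)@(3, 15): e=[18,9,0] → ·  [on edge]
    (2,7)@(5, 15): e=[36,-9,0] → ·  [on edge]
    (3,7)@(7, 15): e=[54,-27,0] → ·  [on edge]
    (4,7)@(9, 15): e=[72,-45,0] → ·  [on edge]
  covered (3 px):
    · · · · ·
    · · · · ·
    · · · · ·
    · · · · ·
    · █ · · ·
    · █ · · ·
    · █ · · ·
    · · · · ·
    · · · · ·

Result: [[1,4],[1,5],[1,6]]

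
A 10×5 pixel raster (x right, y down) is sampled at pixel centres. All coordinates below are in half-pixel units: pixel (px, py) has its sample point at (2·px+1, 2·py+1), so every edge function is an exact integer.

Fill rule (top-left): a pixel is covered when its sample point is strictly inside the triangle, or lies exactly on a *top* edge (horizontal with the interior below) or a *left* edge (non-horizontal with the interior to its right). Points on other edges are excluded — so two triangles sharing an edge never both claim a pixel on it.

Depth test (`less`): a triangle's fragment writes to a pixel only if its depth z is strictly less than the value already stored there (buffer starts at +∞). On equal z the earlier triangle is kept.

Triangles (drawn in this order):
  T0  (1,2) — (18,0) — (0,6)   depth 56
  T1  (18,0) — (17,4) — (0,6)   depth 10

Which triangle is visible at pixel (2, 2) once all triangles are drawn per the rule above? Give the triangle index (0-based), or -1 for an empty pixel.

T0:
  2·area = 66
  edge (1, 2)→(18, 0): d=(17,-2) top-left  bias=+0
  edge (18, 0)→(0, 6): d=(-18,6) right/bottom  bias=-1
  edge (0, 6)→(1, 2): d=(1,-4) top-left  bias=+0
    (5,0)@(11, 1): e=[3,24,39] → █
    (6,0)@(13, 1): e=[7,12,47] → █
    (7,0)@(15, 1): e=[11,0,55] → ·  [on edge]
    (0,1)@(1, 3): e=[17,48,1] → █
    (1,1)@(3, 3): e=[21,36,9] → █
    (2,1)@(5, 3): e=[25,24,17] → █
    (3,1)@(7, 3): e=[29,12,25] → █
    (4,1)@(9, 3): e=[33,0,33] → ·  [on edge]
    (5,1)@(11, 3): e=[37,-12,41] → ·
    (6,1)@(13, 3): e=[41,-24,49] → ·
    (0,2)@(1, 5): e=[51,12,3] → █
    (1,2)@(3, 5): e=[55,0,11] → ·  [on edge]
  covered (7 px):
    · · · · · █ █ · · ·
    █ █ █ █ · · · · · ·
    █ · · · · · · · · ·
    · · · · · · · · · ·
    · · · · · · · · · ·
T1:
  2·area = 66
  edge (18, 0)→(17, 4): d=(-1,4) right/bottom  bias=-1
  edge (17, 4)→(0, 6): d=(-17,2) right/bottom  bias=-1
  edge (0, 6)→(18, 0): d=(18,-6) top-left  bias=+0
    (7,0)@(15, 1): e=[11,55,0] → █  [on edge]
    (8,0)@(17, 1): e=[3,51,12] → █
    (9,0)@(19, 1): e=[-5,47,24] → ·
    (4,1)@(9, 3): e=[33,33,0] → █  [on edge]
    (5,1)@(11, 3): e=[25,29,12] → █
    (6,1)@(13, 3): e=[17,25,24] → █
    (9,1)@(19, 3): e=[-7,13,60] → ·
    (1,2)@(3, 5): e=[55,11,0] → █  [on edge]
    (2,2)@(5, 5): e=[47,7,12] → █
    (3,2)@(7, 5): e=[39,3,24] → █
    (4,2)@(9, 5): e=[31,-1,36] → ·
    (5,2)@(11, 5): e=[23,-5,48] → ·
  covered (10 px):
    · · · · · · · █ █ ·
    · · · · █ █ █ █ █ ·
    · █ █ █ · · · · · ·
    · · · · · · · · · ·
    · · · · · · · · · ·

Z-buffer (winner per pixel, '.' = empty):
  . . . . . 0 0 1 1 .
  0 0 0 0 1 1 1 1 1 .
  0 1 1 1 . . . . . .
  . . . . . . . . . .
  . . . . . . . . . .

Answer: 1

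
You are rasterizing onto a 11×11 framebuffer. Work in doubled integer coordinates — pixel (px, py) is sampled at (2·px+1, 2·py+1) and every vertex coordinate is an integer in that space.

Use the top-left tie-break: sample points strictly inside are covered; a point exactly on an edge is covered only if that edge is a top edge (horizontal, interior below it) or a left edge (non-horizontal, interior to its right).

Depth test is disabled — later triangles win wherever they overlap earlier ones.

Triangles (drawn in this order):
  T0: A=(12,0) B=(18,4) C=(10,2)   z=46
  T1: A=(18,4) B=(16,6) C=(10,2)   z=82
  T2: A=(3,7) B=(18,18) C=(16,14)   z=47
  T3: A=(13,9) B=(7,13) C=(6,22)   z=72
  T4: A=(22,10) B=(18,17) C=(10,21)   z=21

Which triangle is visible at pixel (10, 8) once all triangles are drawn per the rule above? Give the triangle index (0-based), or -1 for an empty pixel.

T0:
  2·area = 20
  edge (12, 0)→(18, 4): d=(6,4) right/bottom  bias=-1
  edge (18, 4)→(10, 2): d=(-8,-2) top-left  bias=+0
  edge (10, 2)→(12, 0): d=(2,-2) top-left  bias=+0
    (5,0)@(11, 1): e=[10,10,0] → #  [on edge]
    (6,0)@(13, 1): e=[2,14,4] → #
    (7,0)@(15, 1): e=[-6,18,8] → ·
    (4,1)@(9, 3): e=[30,-10,0] → ·  [on edge]
    (5,1)@(11, 3): e=[22,-6,4] → ·
    (6,1)@(13, 3): e=[14,-2,8] → ·
    (7,1)@(15, 3): e=[6,2,12] → #
    (8,1)@(17, 3): e=[-2,6,16] → ·
    (3,2)@(7, 5): e=[50,-30,0] → ·  [on edge]
    (7,2)@(15, 5): e=[18,-14,16] → ·
    (2,3)@(5, 7): e=[70,-50,0] → ·  [on edge]
    (1,4)@(3, 9): e=[90,-70,0] → ·  [on edge]
    (0,5)@(1, 11): e=[110,-90,0] → ·  [on edge]
  covered (3 px):
    · · · · · # # · · · ·
    · · · · · · · # · · ·
    · · · · · · · · · · ·
    · · · · · · · · · · ·
    · · · · · · · · · · ·
    · · · · · · · · · · ·
    · · · · · · · · · · ·
    · · · · · · · · · · ·
    · · · · · · · · · · ·
    · · · · · · · · · · ·
    · · · · · · · · · · ·
T1:
  2·area = 20
  edge (18, 4)→(16, 6): d=(-2,2) right/bottom  bias=-1
  edge (16, 6)→(10, 2): d=(-6,-4) top-left  bias=+0
  edge (10, 2)→(18, 4): d=(8,2) right/bottom  bias=-1
    (10,0)@(21, 1): e=[0,50,-30] → ·  [on edge]
    (6,1)@(13, 3): e=[12,6,2] → #
    (7,1)@(15, 3): e=[8,14,-2] → ·
    (9,1)@(19, 3): e=[0,30,-10] → ·  [on edge]
    (6,2)@(13, 5): e=[8,-6,18] → ·
    (7,2)@(15, 5): e=[4,2,14] → #
    (8,2)@(17, 5): e=[0,10,10] → ·  [on edge]
    (7,3)@(15, 7): e=[0,-10,30] → ·  [on edge]
    (6,4)@(13, 9): e=[0,-30,50] → ·  [on edge]
    (5,5)@(11, 11): e=[0,-50,70] → ·  [on edge]
    (4,6)@(9, 13): e=[0,-70,90] → ·  [on edge]
    (3,7)@(7, 15): e=[0,-90,110] → ·  [on edge]
    (2,8)@(5, 17): e=[0,-110,130] → ·  [on edge]
    (1,9)@(3, 19): e=[0,-130,150] → ·  [on edge]
    (0,10)@(1, 21): e=[0,-150,170] → ·  [on edge]
  covered (2 px):
    · · · · · · · · · · ·
    · · · · · · # · · · ·
    · · · · · · · # · · ·
    · · · · · · · · · · ·
    · · · · · · · · · · ·
    · · · · · · · · · · ·
    · · · · · · · · · · ·
    · · · · · · · · · · ·
    · · · · · · · · · · ·
    · · · · · · · · · · ·
    · · · · · · · · · · ·
T2:
  2·area = 38  (B↔C swapped to make it positive)
  edge (3, 7)→(16, 14): d=(13,7) right/bottom  bias=-1
  edge (16, 14)→(18, 18): d=(2,4) right/bottom  bias=-1
  edge (18, 18)→(3, 7): d=(-15,-11) top-left  bias=+0
    (1,3)@(3, 7): e=[0,38,0] → ·  [on edge]
    (4,5)@(9, 11): e=[10,22,6] → #
    (5,5)@(11, 11): e=[-4,14,28] → ·
    (4,6)@(9, 13): e=[36,26,-24] → ·
    (6,6)@(13, 13): e=[8,10,20] → #
    (7,6)@(15, 13): e=[-6,2,42] → ·
    (6,7)@(13, 15): e=[34,14,-10] → ·
    (7,7)@(15, 15): e=[20,6,12] → #
    (8,7)@(17, 15): e=[6,-2,34] → ·
    (7,8)@(15, 17): e=[46,10,-18] → ·
    (8,8)@(17, 17): e=[32,2,4] → #
    (9,8)@(19, 17): e=[18,-6,26] → ·
  covered (4 px):
    · · · · · · · · · · ·
    · · · · · · · · · · ·
    · · · · · · · · · · ·
    · · · · · · · · · · ·
    · · · · · · · · · · ·
    · · · · # · · · · · ·
    · · · · · · # · · · ·
    · · · · · · · # · · ·
    · · · · · · · · # · ·
    · · · · · · · · · · ·
    · · · · · · · · · · ·
T3:
  2·area = 50  (B↔C swapped to make it positive)
  edge (13, 9)→(6, 22): d=(-7,13) right/bottom  bias=-1
  edge (6, 22)→(7, 13): d=(1,-9) top-left  bias=+0
  edge (7, 13)→(13, 9): d=(6,-4) top-left  bias=+0
    (9,2)@(19, 5): e=[-50,100,0] → ·  [on edge]
    (6,4)@(13, 9): e=[0,50,0] → ·  [on edge]
    (5,5)@(11, 11): e=[12,34,4] → #
    (6,5)@(13, 11): e=[-14,52,12] → ·
    (3,6)@(7, 13): e=[50,0,0] → #  [on edge]
    (4,6)@(9, 13): e=[24,18,8] → #
    (5,6)@(11, 13): e=[-2,36,16] → ·
    (3,7)@(7, 15): e=[36,2,12] → #
    (5,7)@(11, 15): e=[-16,38,28] → ·
    (0,8)@(1, 17): e=[100,-50,0] → ·  [on edge]
    (3,8)@(7, 17): e=[22,4,24] → #
    (4,8)@(9, 17): e=[-4,22,32] → ·
  covered (7 px):
    · · · · · · · · · · ·
    · · · · · · · · · · ·
    · · · · · · · · · · ·
    · · · · · · · · · · ·
    · · · · · · · · · · ·
    · · · · · # · · · · ·
    · · · # # · · · · · ·
    · · · # # · · · · · ·
    · · · # · · · · · · ·
    · · · # · · · · · · ·
    · · · · · · · · · · ·
T4:
  2·area = 40
  edge (22, 10)→(18, 17): d=(-4,7) right/bottom  bias=-1
  edge (18, 17)→(10, 21): d=(-8,4) right/bottom  bias=-1
  edge (10, 21)→(22, 10): d=(12,-11) top-left  bias=+0
    (10,5)@(21, 11): e=[3,36,1] → #
    (9,6)@(19, 13): e=[9,28,3] → #
    (10,6)@(21, 13): e=[-5,20,25] → ·
    (8,7)@(17, 15): e=[15,20,5] → #
    (10,7)@(21, 15): e=[-13,4,49] → ·
    (7,8)@(15, 17): e=[21,12,7] → #
    (9,8)@(19, 17): e=[-7,-4,51] → ·
    (6,9)@(13, 19): e=[27,4,9] → #
    (7,9)@(15, 19): e=[13,-4,31] → ·
    (8,9)@(17, 19): e=[-1,-12,53] → ·
    (6,10)@(13, 21): e=[19,-12,33] → ·
  covered (7 px):
    · · · · · · · · · · ·
    · · · · · · · · · · ·
    · · · · · · · · · · ·
    · · · · · · · · · · ·
    · · · · · · · · · · ·
    · · · · · · · · · · #
    · · · · · · · · · # ·
    · · · · · · · · # # ·
    · · · · · · · # # · ·
    · · · · · · # · · · ·
    · · · · · · · · · · ·

Z-buffer (winner per pixel, '.' = empty):
  . . . . . 0 0 . . . .
  . . . . . . 1 0 . . .
  . . . . . . . 1 . . .
  . . . . . . . . . . .
  . . . . . . . . . . .
  . . . . 2 3 . . . . 4
  . . . 3 3 . 2 . . 4 .
  . . . 3 3 . . 2 4 4 .
  . . . 3 . . . 4 4 . .
  . . . 3 . . 4 . . . .
  . . . . . . . . . . .

Result: -1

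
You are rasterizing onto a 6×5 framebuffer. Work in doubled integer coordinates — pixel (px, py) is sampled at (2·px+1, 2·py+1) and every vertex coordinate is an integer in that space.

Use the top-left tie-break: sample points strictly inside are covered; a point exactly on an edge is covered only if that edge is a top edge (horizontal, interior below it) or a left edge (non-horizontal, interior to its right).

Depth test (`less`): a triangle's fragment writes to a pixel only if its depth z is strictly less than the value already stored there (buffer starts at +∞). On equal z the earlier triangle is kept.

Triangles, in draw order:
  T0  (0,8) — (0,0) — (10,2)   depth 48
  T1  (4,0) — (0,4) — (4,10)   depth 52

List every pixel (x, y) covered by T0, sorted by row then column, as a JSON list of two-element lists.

T0:
  2·area = 80
  edge (0, 8)→(0, 0): d=(0,-8) top-left  bias=+0
  edge (0, 0)→(10, 2): d=(10,2) right/bottom  bias=-1
  edge (10, 2)→(0, 8): d=(-10,6) right/bottom  bias=-1
    (0,0)@(1, 1): e=[8,8,64] → X
    (1,0)@(3, 1): e=[24,4,52] → X
    (2,0)@(5, 1): e=[40,0,40] → .  [on edge]
    (0,1)@(1, 3): e=[8,28,44] → X
    (2,1)@(5, 3): e=[40,20,20] → X
    (3,1)@(7, 3): e=[56,16,8] → X
    (4,1)@(9, 3): e=[72,12,-4] → .
    (0,2)@(1, 5): e=[8,48,24] → X
    (2,2)@(5, 5): e=[40,40,0] → .  [on edge]
    (3,2)@(7, 5): e=[56,36,-12] → .
    (0,3)@(1, 7): e=[8,68,4] → X
    (1,3)@(3, 7): e=[24,64,-8] → .
  covered (9 px):
    X X . . . .
    X X X X . .
    X X . . . .
    X . . . . .
    . . . . . .
T1:
  2·area = 40  (B↔C swapped to make it positive)
  edge (4, 0)→(4, 10): d=(0,10) right/bottom  bias=-1
  edge (4, 10)→(0, 4): d=(-4,-6) top-left  bias=+0
  edge (0, 4)→(4, 0): d=(4,-4) top-left  bias=+0
    (1,0)@(3, 1): e=[10,30,0] → X  [on edge]
    (2,0)@(5, 1): e=[-10,42,8] → .
    (0,1)@(1, 3): e=[30,10,0] → X  [on edge]
    (2,1)@(5, 3): e=[-10,34,16] → .
    (0,2)@(1, 5): e=[30,2,8] → X
    (2,2)@(5, 5): e=[-10,26,24] → .
    (0,3)@(1, 7): e=[30,-6,16] → .
    (1,3)@(3, 7): e=[10,6,24] → X
    (2,3)@(5, 7): e=[-10,18,32] → .
    (1,4)@(3, 9): e=[10,-2,32] → .
  covered (6 px):
    . X . . . .
    X X . . . .
    X X . . . .
    . X . . . .
    . . . . . .

Final: [[0,0],[1,0],[0,1],[1,1],[2,1],[3,1],[0,2],[1,2],[0,3]]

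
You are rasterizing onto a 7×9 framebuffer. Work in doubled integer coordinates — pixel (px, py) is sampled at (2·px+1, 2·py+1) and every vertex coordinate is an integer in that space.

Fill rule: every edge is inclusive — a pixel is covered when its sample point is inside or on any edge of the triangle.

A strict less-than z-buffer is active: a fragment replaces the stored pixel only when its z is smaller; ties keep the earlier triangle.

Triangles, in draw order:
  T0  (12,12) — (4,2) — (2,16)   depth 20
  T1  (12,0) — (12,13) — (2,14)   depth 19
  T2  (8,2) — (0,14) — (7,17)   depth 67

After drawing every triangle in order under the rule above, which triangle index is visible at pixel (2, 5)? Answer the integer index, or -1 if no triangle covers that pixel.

T0:
  2·area = 132  (B↔C swapped to make it positive)
  edge (12, 12)→(2, 16): d=(-10,4) inclusive
  edge (2, 16)→(4, 2): d=(2,-14) inclusive
  edge (4, 2)→(12, 12): d=(8,10) inclusive
    (2,2)@(5, 5): e=[98,20,14] → █
    (3,2)@(7, 5): e=[90,48,-6] → ·
    (2,3)@(5, 7): e=[78,24,30] → █
    (3,3)@(7, 7): e=[70,52,10] → █
    (4,3)@(9, 7): e=[62,80,-10] → ·
    (1,4)@(3, 9): e=[66,0,66] → █  [on edge]
    (4,4)@(9, 9): e=[42,84,6] → █
    (5,4)@(11, 9): e=[34,112,-14] → ·
    (1,5)@(3, 11): e=[46,4,82] → █
    (5,5)@(11, 11): e=[14,116,2] → █
    (6,5)@(13, 11): e=[6,144,-18] → ·
    (1,6)@(3, 13): e=[26,8,98] → █
  covered (17 px):
    · · · · · · ·
    · · · · · · ·
    · · █ · · · ·
    · · █ █ · · ·
    · █ █ █ █ · ·
    · █ █ █ █ █ ·
    · █ █ █ █ · ·
    · █ · · · · ·
    · · · · · · ·
T1:
  2·area = 130
  edge (12, 0)→(12, 13): d=(0,13) inclusive
  edge (12, 13)→(2, 14): d=(-10,1) inclusive
  edge (2, 14)→(12, 0): d=(10,-14) inclusive
    (5,1)@(11, 3): e=[13,101,16] → █
    (6,1)@(13, 3): e=[-13,99,44] → ·
    (4,2)@(9, 5): e=[39,83,8] → █
    (6,2)@(13, 5): e=[-13,79,64] → ·
    (3,3)@(7, 7): e=[65,65,0] → █  [on edge]
    (6,3)@(13, 7): e=[-13,59,84] → ·
    (3,4)@(7, 9): e=[65,45,20] → █
    (6,4)@(13, 9): e=[-13,39,104] → ·
    (2,5)@(5, 11): e=[91,27,12] → █
    (6,5)@(13, 11): e=[-13,19,124] → ·
    (1,6)@(3, 13): e=[117,9,4] → █
    (6,6)@(13, 13): e=[-13,-1,144] → ·
  covered (18 px):
    · · · · · · ·
    · · · · · █ ·
    · · · · █ █ ·
    · · · █ █ █ ·
    · · · █ █ █ ·
    · · █ █ █ █ ·
    · █ █ █ █ █ ·
    · · · · · · ·
    · · · · · · ·
T2:
  2·area = 108  (B↔C swapped to make it positive)
  edge (8, 2)→(7, 17): d=(-1,15) inclusive
  edge (7, 17)→(0, 14): d=(-7,-3) inclusive
  edge (0, 14)→(8, 2): d=(8,-12) inclusive
    (3,2)@(7, 5): e=[12,84,12] → █
    (4,2)@(9, 5): e=[-18,90,36] → ·
    (2,3)@(5, 7): e=[40,64,4] → █
    (4,3)@(9, 7): e=[-20,76,52] → ·
    (2,4)@(5, 9): e=[38,50,20] → █
    (4,4)@(9, 9): e=[-22,62,68] → ·
    (1,5)@(3, 11): e=[66,30,12] → █
    (4,5)@(9, 11): e=[-24,48,84] → ·
    (0,6)@(1, 13): e=[94,10,4] → █
    (4,6)@(9, 13): e=[-26,34,100] → ·
    (0,7)@(1, 15): e=[92,-4,20] → ·
    (1,7)@(3, 15): e=[62,2,44] → █
    (3,8)@(7, 17): e=[0,0,108] → █  [on edge]
  covered (16 px):
    · · · · · · ·
    · · · · · · ·
    · · · █ · · ·
    · · █ █ · · ·
    · · █ █ · · ·
    · █ █ █ · · ·
    █ █ █ █ · · ·
    · █ █ █ · · ·
    · · · █ · · ·

Z-buffer (winner per pixel, '.' = empty):
  . . . . . . .
  . . . . . 1 .
  . . 0 2 1 1 .
  . . 0 1 1 1 .
  . 0 0 1 1 1 .
  . 0 1 1 1 1 .
  2 1 1 1 1 1 .
  . 0 2 2 . . .
  . . . 2 . . .

Answer: 1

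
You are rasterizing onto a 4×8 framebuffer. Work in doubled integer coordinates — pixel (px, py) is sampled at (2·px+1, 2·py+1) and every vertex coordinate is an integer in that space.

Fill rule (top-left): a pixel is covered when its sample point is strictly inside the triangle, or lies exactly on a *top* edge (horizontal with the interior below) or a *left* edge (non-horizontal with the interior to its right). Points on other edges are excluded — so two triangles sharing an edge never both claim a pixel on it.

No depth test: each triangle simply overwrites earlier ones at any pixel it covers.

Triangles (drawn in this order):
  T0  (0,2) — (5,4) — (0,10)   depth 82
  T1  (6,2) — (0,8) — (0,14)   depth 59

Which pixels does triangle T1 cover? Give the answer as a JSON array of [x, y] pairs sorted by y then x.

T0:
  2·area = 40
  edge (0, 2)→(5, 4): d=(5,2) right/bottom  bias=-1
  edge (5, 4)→(0, 10): d=(-5,6) right/bottom  bias=-1
  edge (0, 10)→(0, 2): d=(0,-8) top-left  bias=+0
    (0,1)@(1, 3): e=[3,29,8] → #
    (1,1)@(3, 3): e=[-1,17,24] → ·
    (0,2)@(1, 5): e=[13,19,8] → #
    (1,2)@(3, 5): e=[9,7,24] → #
    (2,2)@(5, 5): e=[5,-5,40] → ·
    (0,3)@(1, 7): e=[23,9,8] → #
    (1,3)@(3, 7): e=[19,-3,24] → ·
    (0,4)@(1, 9): e=[33,-1,8] → ·
  covered (4 px):
    · · · ·
    # · · ·
    # # · ·
    # · · ·
    · · · ·
    · · · ·
    · · · ·
    · · · ·
T1:
  2·area = 36  (B↔C swapped to make it positive)
  edge (6, 2)→(0, 14): d=(-6,12) right/bottom  bias=-1
  edge (0, 14)→(0, 8): d=(0,-6) top-left  bias=+0
  edge (0, 8)→(6, 2): d=(6,-6) top-left  bias=+0
    (3,0)@(7, 1): e=[-6,42,0] → ·  [on edge]
    (2,1)@(5, 3): e=[6,30,0] → #  [on edge]
    (3,1)@(7, 3): e=[-18,42,12] → ·
    (1,2)@(3, 5): e=[18,18,0] → #  [on edge]
    (2,2)@(5, 5): e=[-6,30,12] → ·
    (0,3)@(1, 7): e=[30,6,0] → #  [on edge]
    (2,3)@(5, 7): e=[-18,30,24] → ·
    (0,4)@(1, 9): e=[18,6,12] → #
    (1,4)@(3, 9): e=[-6,18,24] → ·
    (0,5)@(1, 11): e=[6,6,24] → #
    (1,5)@(3, 11): e=[-18,18,36] → ·
    (0,6)@(1, 13): e=[-6,6,36] → ·
  covered (6 px):
    · · · ·
    · · # ·
    · # · ·
    # # · ·
    # · · ·
    # · · ·
    · · · ·
    · · · ·

Final: [[2,1],[1,2],[0,3],[1,3],[0,4],[0,5]]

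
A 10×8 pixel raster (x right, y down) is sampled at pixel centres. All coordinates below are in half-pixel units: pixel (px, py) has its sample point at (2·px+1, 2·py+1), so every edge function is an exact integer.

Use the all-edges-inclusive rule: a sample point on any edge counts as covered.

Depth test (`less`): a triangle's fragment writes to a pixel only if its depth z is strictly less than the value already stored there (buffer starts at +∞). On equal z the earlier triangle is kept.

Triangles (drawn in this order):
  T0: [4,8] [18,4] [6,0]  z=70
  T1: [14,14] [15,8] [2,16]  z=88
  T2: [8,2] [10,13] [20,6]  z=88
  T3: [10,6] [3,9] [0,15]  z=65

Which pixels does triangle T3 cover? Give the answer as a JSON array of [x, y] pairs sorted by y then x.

T0:
  2·area = 104  (B↔C swapped to make it positive)
  edge (4, 8)→(6, 0): d=(2,-8) inclusive
  edge (6, 0)→(18, 4): d=(12,4) inclusive
  edge (18, 4)→(4, 8): d=(-14,4) inclusive
    (3,0)@(7, 1): e=[10,8,86] → █
    (4,0)@(9, 1): e=[26,0,78] → █  [on edge]
    (5,0)@(11, 1): e=[42,-8,70] → ·
    (3,1)@(7, 3): e=[14,32,58] → █
    (5,1)@(11, 3): e=[46,16,42] → █
    (6,1)@(13, 3): e=[62,8,34] → █
    (7,1)@(15, 3): e=[78,0,26] → █  [on edge]
    (8,1)@(17, 3): e=[94,-8,18] → ·
    (2,2)@(5, 5): e=[2,64,38] → █
    (7,2)@(15, 5): e=[82,24,-2] → ·
    (2,3)@(5, 7): e=[6,88,10] → █
    (4,3)@(9, 7): e=[38,72,-6] → ·
  covered (14 px):
    · · · █ █ · · · · ·
    · · · █ █ █ █ █ · ·
    · · █ █ █ █ █ · · ·
    · · █ █ · · · · · ·
    · · · · · · · · · ·
    · · · · · · · · · ·
    · · · · · · · · · ·
    · · · · · · · · · ·
T1:
  2·area = 70  (B↔C swapped to make it positive)
  edge (14, 14)→(2, 16): d=(-12,2) inclusive
  edge (2, 16)→(15, 8): d=(13,-8) inclusive
  edge (15, 8)→(14, 14): d=(-1,6) inclusive
    (5,5)@(11, 11): e=[42,7,21] → █
    (6,5)@(13, 11): e=[38,23,9] → █
    (7,5)@(15, 11): e=[34,39,-3] → ·
    (3,6)@(7, 13): e=[26,1,43] → █
    (4,6)@(9, 13): e=[22,17,31] → █
    (7,6)@(15, 13): e=[10,65,-5] → ·
    (2,7)@(5, 15): e=[6,11,53] → █
    (4,7)@(9, 15): e=[-2,43,29] → ·
    (5,7)@(11, 15): e=[-6,59,17] → ·
    (6,7)@(13, 15): e=[-10,75,5] → ·
  covered (8 px):
    · · · · · · · · · ·
    · · · · · · · · · ·
    · · · · · · · · · ·
    · · · · · · · · · ·
    · · · · · · · · · ·
    · · · · · █ █ · · ·
    · · · █ █ █ █ · · ·
    · · █ █ · · · · · ·
T2:
  2·area = 124  (B↔C swapped to make it positive)
  edge (8, 2)→(20, 6): d=(12,4) inclusive
  edge (20, 6)→(10, 13): d=(-10,7) inclusive
  edge (10, 13)→(8, 2): d=(-2,-11) inclusive
    (2,0)@(5, 1): e=[0,155,-31] → ·  [on edge]
    (4,1)@(9, 3): e=[8,107,9] → █
    (5,1)@(11, 3): e=[0,93,31] → █  [on edge]
    (6,1)@(13, 3): e=[-8,79,53] → ·
    (4,2)@(9, 5): e=[32,87,5] → █
    (6,2)@(13, 5): e=[16,59,49] → █
    (7,2)@(15, 5): e=[8,45,71] → █
    (8,2)@(17, 5): e=[0,31,93] → █  [on edge]
    (9,2)@(19, 5): e=[-8,17,115] → ·
    (4,3)@(9, 7): e=[56,67,1] → █
    (9,3)@(19, 7): e=[16,-3,111] → ·
    (4,4)@(9, 9): e=[80,47,-3] → ·
  covered (16 px):
    · · · · · · · · · ·
    · · · · █ █ · · · ·
    · · · · █ █ █ █ █ ·
    · · · · █ █ █ █ █ ·
    · · · · · █ █ █ · ·
    · · · · · █ · · · ·
    · · · · · · · · · ·
    · · · · · · · · · ·
T3:
  2·area = 33  (B↔C swapped to make it positive)
  edge (10, 6)→(0, 15): d=(-10,9) inclusive
  edge (0, 15)→(3, 9): d=(3,-6) inclusive
  edge (3, 9)→(10, 6): d=(7,-3) inclusive
    (3,0)@(7, 1): e=[77,0,-44] → ·  [on edge]
    (8,1)@(17, 3): e=[-33,66,0] → ·  [on edge]
    (2,2)@(5, 5): e=[55,0,-22] → ·  [on edge]
    (1,4)@(3, 9): e=[33,0,0] → █  [on edge]
    (2,4)@(5, 9): e=[15,12,6] → █
    (3,4)@(7, 9): e=[-3,24,12] → ·
    (1,5)@(3, 11): e=[13,6,14] → █
    (2,5)@(5, 11): e=[-5,18,20] → ·
    (0,6)@(1, 13): e=[11,0,22] → █  [on edge]
    (1,6)@(3, 13): e=[-7,12,28] → ·
    (0,7)@(1, 15): e=[-9,6,36] → ·
  covered (4 px):
    · · · · · · · · · ·
    · · · · · · · · · ·
    · · · · · · · · · ·
    · · · · · · · · · ·
    · █ █ · · · · · · ·
    · █ · · · · · · · ·
    █ · · · · · · · · ·
    · · · · · · · · · ·

Answer: [[1,4],[2,4],[1,5],[0,6]]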